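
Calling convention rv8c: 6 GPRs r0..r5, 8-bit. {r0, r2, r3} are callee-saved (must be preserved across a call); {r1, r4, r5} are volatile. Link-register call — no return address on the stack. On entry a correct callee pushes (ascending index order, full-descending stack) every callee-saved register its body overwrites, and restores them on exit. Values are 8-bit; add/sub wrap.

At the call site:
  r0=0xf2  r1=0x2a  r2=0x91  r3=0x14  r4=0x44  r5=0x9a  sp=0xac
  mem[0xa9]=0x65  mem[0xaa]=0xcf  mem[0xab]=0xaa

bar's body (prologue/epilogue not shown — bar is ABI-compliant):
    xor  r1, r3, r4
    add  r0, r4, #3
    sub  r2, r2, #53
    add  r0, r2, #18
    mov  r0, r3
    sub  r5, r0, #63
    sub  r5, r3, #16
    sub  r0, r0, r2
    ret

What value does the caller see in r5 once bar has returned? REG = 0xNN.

prologue: push r0 -> mem[0xab]=0xf2, sp=0xab
prologue: push r2 -> mem[0xaa]=0x91, sp=0xaa
body[0] xor  r1, r3, r4 -> r1=0x50
body[1] add  r0, r4, #3 -> r0=0x47
body[2] sub  r2, r2, #53 -> r2=0x5c
body[3] add  r0, r2, #18 -> r0=0x6e
body[4] mov  r0, r3 -> r0=0x14
body[5] sub  r5, r0, #63 -> r5=0xd5
body[6] sub  r5, r3, #16 -> r5=0x04
body[7] sub  r0, r0, r2 -> r0=0xb8
epilogue: pop r2=0x91, sp=0xab
epilogue: pop r0=0xf2, sp=0xac
r5 is caller-saved -> body value

REG = 0x04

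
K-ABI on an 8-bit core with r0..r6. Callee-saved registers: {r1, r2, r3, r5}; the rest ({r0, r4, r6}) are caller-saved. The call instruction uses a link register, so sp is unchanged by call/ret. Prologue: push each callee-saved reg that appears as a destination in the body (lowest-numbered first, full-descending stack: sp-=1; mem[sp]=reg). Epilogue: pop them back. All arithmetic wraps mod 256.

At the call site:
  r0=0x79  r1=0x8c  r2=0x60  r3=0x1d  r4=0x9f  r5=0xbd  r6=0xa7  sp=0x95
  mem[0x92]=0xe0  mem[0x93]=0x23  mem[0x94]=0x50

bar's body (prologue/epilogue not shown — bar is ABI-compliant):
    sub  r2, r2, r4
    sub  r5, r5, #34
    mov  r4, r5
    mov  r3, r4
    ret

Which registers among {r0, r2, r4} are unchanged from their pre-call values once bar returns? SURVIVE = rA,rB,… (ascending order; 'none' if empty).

prologue: push r2 -> mem[0x94]=0x60, sp=0x94
prologue: push r3 -> mem[0x93]=0x1d, sp=0x93
prologue: push r5 -> mem[0x92]=0xbd, sp=0x92
body[0] sub  r2, r2, r4 -> r2=0xc1
body[1] sub  r5, r5, #34 -> r5=0x9b
body[2] mov  r4, r5 -> r4=0x9b
body[3] mov  r3, r4 -> r3=0x9b
epilogue: pop r5=0xbd, sp=0x93
epilogue: pop r3=0x1d, sp=0x94
epilogue: pop r2=0x60, sp=0x95
r0: caller-saved, written=False
r2: callee-saved, written=True
r4: caller-saved, written=True

SURVIVE = r0,r2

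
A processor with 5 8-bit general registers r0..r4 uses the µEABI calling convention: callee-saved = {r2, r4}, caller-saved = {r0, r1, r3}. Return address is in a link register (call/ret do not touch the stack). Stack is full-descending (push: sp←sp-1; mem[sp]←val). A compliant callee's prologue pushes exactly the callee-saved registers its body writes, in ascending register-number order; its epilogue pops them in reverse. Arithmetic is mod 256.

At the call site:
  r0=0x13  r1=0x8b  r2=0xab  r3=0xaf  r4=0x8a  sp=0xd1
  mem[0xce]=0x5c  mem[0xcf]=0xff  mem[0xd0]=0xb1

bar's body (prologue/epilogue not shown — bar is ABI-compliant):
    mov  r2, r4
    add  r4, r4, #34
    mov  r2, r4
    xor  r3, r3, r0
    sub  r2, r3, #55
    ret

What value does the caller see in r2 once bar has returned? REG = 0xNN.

prologue: push r2 -> mem[0xd0]=0xab, sp=0xd0
prologue: push r4 -> mem[0xcf]=0x8a, sp=0xcf
body[0] mov  r2, r4 -> r2=0x8a
body[1] add  r4, r4, #34 -> r4=0xac
body[2] mov  r2, r4 -> r2=0xac
body[3] xor  r3, r3, r0 -> r3=0xbc
body[4] sub  r2, r3, #55 -> r2=0x85
epilogue: pop r4=0x8a, sp=0xd0
epilogue: pop r2=0xab, sp=0xd1
r2 is callee-saved -> restored

REG = 0xab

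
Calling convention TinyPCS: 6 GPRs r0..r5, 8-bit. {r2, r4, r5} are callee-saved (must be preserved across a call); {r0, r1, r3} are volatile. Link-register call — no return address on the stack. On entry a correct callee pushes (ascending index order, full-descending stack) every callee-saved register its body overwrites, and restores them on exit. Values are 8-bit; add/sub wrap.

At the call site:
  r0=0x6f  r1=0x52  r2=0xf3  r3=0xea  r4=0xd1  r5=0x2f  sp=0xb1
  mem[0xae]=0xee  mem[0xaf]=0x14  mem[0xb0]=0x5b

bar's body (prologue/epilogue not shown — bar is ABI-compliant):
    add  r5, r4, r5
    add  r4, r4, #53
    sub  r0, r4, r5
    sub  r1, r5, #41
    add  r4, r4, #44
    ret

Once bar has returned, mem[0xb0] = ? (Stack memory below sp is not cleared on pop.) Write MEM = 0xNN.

MEM = 0xd1

prologue: push r4 -> mem[0xb0]=0xd1, sp=0xb0
prologue: push r5 -> mem[0xaf]=0x2f, sp=0xaf
body[0] add  r5, r4, r5 -> r5=0x00
body[1] add  r4, r4, #53 -> r4=0x06
body[2] sub  r0, r4, r5 -> r0=0x06
body[3] sub  r1, r5, #41 -> r1=0xd7
body[4] add  r4, r4, #44 -> r4=0x32
epilogue: pop r5=0x2f, sp=0xb0
epilogue: pop r4=0xd1, sp=0xb1
prologue pushed ['r4', 'r5'] at ['0xb0', '0xaf']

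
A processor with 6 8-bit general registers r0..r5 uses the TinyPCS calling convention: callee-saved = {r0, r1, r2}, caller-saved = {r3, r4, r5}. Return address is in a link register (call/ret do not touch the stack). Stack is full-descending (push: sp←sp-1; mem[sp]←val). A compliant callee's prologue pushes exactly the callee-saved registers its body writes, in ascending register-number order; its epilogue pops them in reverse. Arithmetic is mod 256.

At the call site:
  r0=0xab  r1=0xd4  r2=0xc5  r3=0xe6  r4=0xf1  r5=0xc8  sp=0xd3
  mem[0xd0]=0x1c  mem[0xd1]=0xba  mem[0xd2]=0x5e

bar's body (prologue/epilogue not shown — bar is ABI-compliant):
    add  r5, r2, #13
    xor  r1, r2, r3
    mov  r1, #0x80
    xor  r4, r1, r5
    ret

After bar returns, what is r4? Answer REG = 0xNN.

REG = 0x52

prologue: push r1 -> mem[0xd2]=0xd4, sp=0xd2
body[0] add  r5, r2, #13 -> r5=0xd2
body[1] xor  r1, r2, r3 -> r1=0x23
body[2] mov  r1, #0x80 -> r1=0x80
body[3] xor  r4, r1, r5 -> r4=0x52
epilogue: pop r1=0xd4, sp=0xd3
r4 is caller-saved -> body value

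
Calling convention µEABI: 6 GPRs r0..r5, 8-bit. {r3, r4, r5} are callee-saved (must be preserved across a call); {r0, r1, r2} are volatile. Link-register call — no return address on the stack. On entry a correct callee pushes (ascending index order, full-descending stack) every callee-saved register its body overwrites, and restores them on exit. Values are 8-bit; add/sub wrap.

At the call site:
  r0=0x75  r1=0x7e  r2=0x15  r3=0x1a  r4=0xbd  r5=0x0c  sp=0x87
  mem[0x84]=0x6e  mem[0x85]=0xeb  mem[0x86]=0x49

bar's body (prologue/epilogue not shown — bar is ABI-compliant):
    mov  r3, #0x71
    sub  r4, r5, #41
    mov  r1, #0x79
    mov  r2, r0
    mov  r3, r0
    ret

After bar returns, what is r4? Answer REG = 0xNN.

REG = 0xbd

prologue: push r3 -> mem[0x86]=0x1a, sp=0x86
prologue: push r4 -> mem[0x85]=0xbd, sp=0x85
body[0] mov  r3, #0x71 -> r3=0x71
body[1] sub  r4, r5, #41 -> r4=0xe3
body[2] mov  r1, #0x79 -> r1=0x79
body[3] mov  r2, r0 -> r2=0x75
body[4] mov  r3, r0 -> r3=0x75
epilogue: pop r4=0xbd, sp=0x86
epilogue: pop r3=0x1a, sp=0x87
r4 is callee-saved -> restored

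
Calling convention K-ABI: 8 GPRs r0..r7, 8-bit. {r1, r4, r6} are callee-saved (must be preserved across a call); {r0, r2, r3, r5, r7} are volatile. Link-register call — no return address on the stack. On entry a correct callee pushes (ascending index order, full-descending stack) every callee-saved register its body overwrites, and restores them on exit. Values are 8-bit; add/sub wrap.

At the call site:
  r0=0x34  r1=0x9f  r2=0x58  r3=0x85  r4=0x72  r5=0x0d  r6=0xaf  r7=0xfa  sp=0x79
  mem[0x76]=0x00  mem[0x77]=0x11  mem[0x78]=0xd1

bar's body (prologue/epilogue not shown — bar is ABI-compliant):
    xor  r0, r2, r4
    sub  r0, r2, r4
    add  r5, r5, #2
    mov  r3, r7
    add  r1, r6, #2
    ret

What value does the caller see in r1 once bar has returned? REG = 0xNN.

prologue: push r1 → mem[0x78]=0x9f, sp=0x78
body[0] xor  r0, r2, r4 → r0=0x2a
body[1] sub  r0, r2, r4 → r0=0xe6
body[2] add  r5, r5, #2 → r5=0x0f
body[3] mov  r3, r7 → r3=0xfa
body[4] add  r1, r6, #2 → r1=0xb1
epilogue: pop r1=0x9f, sp=0x79
r1 is callee-saved → restored

REG = 0x9f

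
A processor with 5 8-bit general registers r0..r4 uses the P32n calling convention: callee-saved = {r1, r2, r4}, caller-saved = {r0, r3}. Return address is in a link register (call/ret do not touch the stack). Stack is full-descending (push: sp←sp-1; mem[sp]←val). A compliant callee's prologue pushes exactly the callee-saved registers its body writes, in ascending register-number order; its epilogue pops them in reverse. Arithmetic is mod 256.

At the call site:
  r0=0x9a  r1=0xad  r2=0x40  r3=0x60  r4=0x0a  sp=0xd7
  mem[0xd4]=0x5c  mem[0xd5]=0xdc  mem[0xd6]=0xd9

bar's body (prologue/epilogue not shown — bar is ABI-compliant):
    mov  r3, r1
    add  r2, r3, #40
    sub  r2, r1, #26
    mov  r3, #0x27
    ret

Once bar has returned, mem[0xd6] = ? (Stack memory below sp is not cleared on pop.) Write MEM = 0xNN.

MEM = 0x40

prologue: push r2 -> mem[0xd6]=0x40, sp=0xd6
body[0] mov  r3, r1 -> r3=0xad
body[1] add  r2, r3, #40 -> r2=0xd5
body[2] sub  r2, r1, #26 -> r2=0x93
body[3] mov  r3, #0x27 -> r3=0x27
epilogue: pop r2=0x40, sp=0xd7
prologue pushed ['r2'] at ['0xd6']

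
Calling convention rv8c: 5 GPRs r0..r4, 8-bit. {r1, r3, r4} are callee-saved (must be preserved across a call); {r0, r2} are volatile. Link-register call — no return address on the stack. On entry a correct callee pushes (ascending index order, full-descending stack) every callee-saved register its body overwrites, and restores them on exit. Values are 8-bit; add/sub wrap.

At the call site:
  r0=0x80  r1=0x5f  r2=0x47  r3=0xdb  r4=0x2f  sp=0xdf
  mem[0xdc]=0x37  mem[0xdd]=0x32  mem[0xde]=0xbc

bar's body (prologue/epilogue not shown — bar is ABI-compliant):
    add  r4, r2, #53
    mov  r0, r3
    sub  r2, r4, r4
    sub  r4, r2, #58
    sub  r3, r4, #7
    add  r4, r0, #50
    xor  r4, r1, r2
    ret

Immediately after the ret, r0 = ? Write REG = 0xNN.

REG = 0xdb

prologue: push r3 -> mem[0xde]=0xdb, sp=0xde
prologue: push r4 -> mem[0xdd]=0x2f, sp=0xdd
body[0] add  r4, r2, #53 -> r4=0x7c
body[1] mov  r0, r3 -> r0=0xdb
body[2] sub  r2, r4, r4 -> r2=0x00
body[3] sub  r4, r2, #58 -> r4=0xc6
body[4] sub  r3, r4, #7 -> r3=0xbf
body[5] add  r4, r0, #50 -> r4=0x0d
body[6] xor  r4, r1, r2 -> r4=0x5f
epilogue: pop r4=0x2f, sp=0xde
epilogue: pop r3=0xdb, sp=0xdf
r0 is caller-saved -> body value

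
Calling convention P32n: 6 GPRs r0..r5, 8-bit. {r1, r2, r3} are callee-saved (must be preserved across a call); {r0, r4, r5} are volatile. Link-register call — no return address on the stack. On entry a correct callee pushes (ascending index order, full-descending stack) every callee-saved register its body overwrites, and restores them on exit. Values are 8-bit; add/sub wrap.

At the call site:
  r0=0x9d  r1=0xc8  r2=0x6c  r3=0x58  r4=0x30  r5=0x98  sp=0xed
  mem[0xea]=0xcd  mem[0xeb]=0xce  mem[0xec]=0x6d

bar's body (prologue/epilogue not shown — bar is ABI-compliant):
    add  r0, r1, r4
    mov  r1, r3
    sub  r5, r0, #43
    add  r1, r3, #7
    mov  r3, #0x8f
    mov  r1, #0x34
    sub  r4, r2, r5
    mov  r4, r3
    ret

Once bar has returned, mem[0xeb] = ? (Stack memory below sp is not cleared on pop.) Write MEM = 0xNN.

prologue: push r1 → mem[0xec]=0xc8, sp=0xec
prologue: push r3 → mem[0xeb]=0x58, sp=0xeb
body[0] add  r0, r1, r4 → r0=0xf8
body[1] mov  r1, r3 → r1=0x58
body[2] sub  r5, r0, #43 → r5=0xcd
body[3] add  r1, r3, #7 → r1=0x5f
body[4] mov  r3, #0x8f → r3=0x8f
body[5] mov  r1, #0x34 → r1=0x34
body[6] sub  r4, r2, r5 → r4=0x9f
body[7] mov  r4, r3 → r4=0x8f
epilogue: pop r3=0x58, sp=0xec
epilogue: pop r1=0xc8, sp=0xed
prologue pushed ['r1', 'r3'] at ['0xec', '0xeb']

MEM = 0x58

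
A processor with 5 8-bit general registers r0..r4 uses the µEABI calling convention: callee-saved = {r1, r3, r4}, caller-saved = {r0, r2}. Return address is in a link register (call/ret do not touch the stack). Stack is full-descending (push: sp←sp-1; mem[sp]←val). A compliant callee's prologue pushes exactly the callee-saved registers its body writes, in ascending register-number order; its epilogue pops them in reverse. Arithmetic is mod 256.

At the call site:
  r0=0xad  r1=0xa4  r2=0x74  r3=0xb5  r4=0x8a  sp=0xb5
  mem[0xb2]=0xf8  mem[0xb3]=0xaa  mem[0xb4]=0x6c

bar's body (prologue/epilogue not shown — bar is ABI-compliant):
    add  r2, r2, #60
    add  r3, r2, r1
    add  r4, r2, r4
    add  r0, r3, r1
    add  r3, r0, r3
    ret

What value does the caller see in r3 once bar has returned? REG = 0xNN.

prologue: push r3 → mem[0xb4]=0xb5, sp=0xb4
prologue: push r4 → mem[0xb3]=0x8a, sp=0xb3
body[0] add  r2, r2, #60 → r2=0xb0
body[1] add  r3, r2, r1 → r3=0x54
body[2] add  r4, r2, r4 → r4=0x3a
body[3] add  r0, r3, r1 → r0=0xf8
body[4] add  r3, r0, r3 → r3=0x4c
epilogue: pop r4=0x8a, sp=0xb4
epilogue: pop r3=0xb5, sp=0xb5
r3 is callee-saved → restored

REG = 0xb5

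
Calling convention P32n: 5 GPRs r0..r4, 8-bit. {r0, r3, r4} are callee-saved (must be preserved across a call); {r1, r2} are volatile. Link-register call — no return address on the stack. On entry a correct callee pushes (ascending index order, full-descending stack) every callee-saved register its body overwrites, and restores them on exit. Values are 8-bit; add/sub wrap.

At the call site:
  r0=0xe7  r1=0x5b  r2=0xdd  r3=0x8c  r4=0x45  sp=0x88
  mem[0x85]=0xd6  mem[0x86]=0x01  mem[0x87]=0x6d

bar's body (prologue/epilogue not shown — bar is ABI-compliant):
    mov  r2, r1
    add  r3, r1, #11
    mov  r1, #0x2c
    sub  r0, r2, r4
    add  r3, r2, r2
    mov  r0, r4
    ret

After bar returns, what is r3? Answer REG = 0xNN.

prologue: push r0 → mem[0x87]=0xe7, sp=0x87
prologue: push r3 → mem[0x86]=0x8c, sp=0x86
body[0] mov  r2, r1 → r2=0x5b
body[1] add  r3, r1, #11 → r3=0x66
body[2] mov  r1, #0x2c → r1=0x2c
body[3] sub  r0, r2, r4 → r0=0x16
body[4] add  r3, r2, r2 → r3=0xb6
body[5] mov  r0, r4 → r0=0x45
epilogue: pop r3=0x8c, sp=0x87
epilogue: pop r0=0xe7, sp=0x88
r3 is callee-saved → restored

REG = 0x8c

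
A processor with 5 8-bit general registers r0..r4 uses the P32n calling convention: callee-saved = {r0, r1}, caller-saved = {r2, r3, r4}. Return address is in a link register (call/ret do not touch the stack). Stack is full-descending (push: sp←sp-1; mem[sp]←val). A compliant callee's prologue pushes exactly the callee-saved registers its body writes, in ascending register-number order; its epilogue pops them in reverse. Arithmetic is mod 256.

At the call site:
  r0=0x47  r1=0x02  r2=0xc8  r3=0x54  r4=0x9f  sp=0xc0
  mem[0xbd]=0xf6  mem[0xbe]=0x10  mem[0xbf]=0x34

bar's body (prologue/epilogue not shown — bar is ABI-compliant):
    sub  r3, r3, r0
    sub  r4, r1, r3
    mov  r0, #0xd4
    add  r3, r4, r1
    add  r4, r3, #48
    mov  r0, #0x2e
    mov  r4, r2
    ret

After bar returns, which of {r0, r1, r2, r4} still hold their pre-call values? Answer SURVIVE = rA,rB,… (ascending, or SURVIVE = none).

prologue: push r0 → mem[0xbf]=0x47, sp=0xbf
body[0] sub  r3, r3, r0 → r3=0x0d
body[1] sub  r4, r1, r3 → r4=0xf5
body[2] mov  r0, #0xd4 → r0=0xd4
body[3] add  r3, r4, r1 → r3=0xf7
body[4] add  r4, r3, #48 → r4=0x27
body[5] mov  r0, #0x2e → r0=0x2e
body[6] mov  r4, r2 → r4=0xc8
epilogue: pop r0=0x47, sp=0xc0
r0: callee-saved, written=True
r1: callee-saved, written=False
r2: caller-saved, written=False
r4: caller-saved, written=True

SURVIVE = r0,r1,r2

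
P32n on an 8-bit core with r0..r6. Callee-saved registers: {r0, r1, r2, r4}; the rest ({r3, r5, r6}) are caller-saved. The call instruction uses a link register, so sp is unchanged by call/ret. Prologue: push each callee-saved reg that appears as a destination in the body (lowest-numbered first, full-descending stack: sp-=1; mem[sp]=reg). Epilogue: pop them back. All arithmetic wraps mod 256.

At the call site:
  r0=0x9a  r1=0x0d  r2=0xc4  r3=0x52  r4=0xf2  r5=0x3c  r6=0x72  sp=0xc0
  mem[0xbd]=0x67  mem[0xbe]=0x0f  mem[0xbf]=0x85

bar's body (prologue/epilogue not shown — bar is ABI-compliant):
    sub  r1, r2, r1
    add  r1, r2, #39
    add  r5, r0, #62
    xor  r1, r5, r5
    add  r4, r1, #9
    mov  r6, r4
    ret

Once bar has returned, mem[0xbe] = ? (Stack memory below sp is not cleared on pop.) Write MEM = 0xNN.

MEM = 0xf2

prologue: push r1 → mem[0xbf]=0x0d, sp=0xbf
prologue: push r4 → mem[0xbe]=0xf2, sp=0xbe
body[0] sub  r1, r2, r1 → r1=0xb7
body[1] add  r1, r2, #39 → r1=0xeb
body[2] add  r5, r0, #62 → r5=0xd8
body[3] xor  r1, r5, r5 → r1=0x00
body[4] add  r4, r1, #9 → r4=0x09
body[5] mov  r6, r4 → r6=0x09
epilogue: pop r4=0xf2, sp=0xbf
epilogue: pop r1=0x0d, sp=0xc0
prologue pushed ['r1', 'r4'] at ['0xbf', '0xbe']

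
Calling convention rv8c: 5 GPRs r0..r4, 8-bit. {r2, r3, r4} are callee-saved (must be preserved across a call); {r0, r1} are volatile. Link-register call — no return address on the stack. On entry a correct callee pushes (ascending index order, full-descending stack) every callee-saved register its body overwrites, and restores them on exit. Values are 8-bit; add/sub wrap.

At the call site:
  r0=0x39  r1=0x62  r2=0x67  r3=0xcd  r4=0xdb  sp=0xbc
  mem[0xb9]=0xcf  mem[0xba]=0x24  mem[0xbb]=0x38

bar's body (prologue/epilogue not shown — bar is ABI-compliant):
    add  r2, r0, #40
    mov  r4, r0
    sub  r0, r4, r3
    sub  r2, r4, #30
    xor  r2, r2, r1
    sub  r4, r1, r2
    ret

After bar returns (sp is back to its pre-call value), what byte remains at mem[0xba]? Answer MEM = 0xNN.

prologue: push r2 -> mem[0xbb]=0x67, sp=0xbb
prologue: push r4 -> mem[0xba]=0xdb, sp=0xba
body[0] add  r2, r0, #40 -> r2=0x61
body[1] mov  r4, r0 -> r4=0x39
body[2] sub  r0, r4, r3 -> r0=0x6c
body[3] sub  r2, r4, #30 -> r2=0x1b
body[4] xor  r2, r2, r1 -> r2=0x79
body[5] sub  r4, r1, r2 -> r4=0xe9
epilogue: pop r4=0xdb, sp=0xbb
epilogue: pop r2=0x67, sp=0xbc
prologue pushed ['r2', 'r4'] at ['0xbb', '0xba']

MEM = 0xdb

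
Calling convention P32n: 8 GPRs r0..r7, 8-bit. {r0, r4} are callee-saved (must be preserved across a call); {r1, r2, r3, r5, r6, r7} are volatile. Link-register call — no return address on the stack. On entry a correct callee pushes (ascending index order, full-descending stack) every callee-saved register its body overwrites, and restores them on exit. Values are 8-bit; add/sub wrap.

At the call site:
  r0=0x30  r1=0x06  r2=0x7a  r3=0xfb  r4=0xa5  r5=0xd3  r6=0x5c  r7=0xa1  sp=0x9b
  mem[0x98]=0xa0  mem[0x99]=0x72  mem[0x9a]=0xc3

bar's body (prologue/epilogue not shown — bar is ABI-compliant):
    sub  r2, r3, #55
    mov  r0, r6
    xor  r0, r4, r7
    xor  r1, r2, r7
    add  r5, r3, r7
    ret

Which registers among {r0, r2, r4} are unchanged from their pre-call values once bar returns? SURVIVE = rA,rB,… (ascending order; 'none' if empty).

SURVIVE = r0,r4

prologue: push r0 -> mem[0x9a]=0x30, sp=0x9a
body[0] sub  r2, r3, #55 -> r2=0xc4
body[1] mov  r0, r6 -> r0=0x5c
body[2] xor  r0, r4, r7 -> r0=0x04
body[3] xor  r1, r2, r7 -> r1=0x65
body[4] add  r5, r3, r7 -> r5=0x9c
epilogue: pop r0=0x30, sp=0x9b
r0: callee-saved, written=True
r2: caller-saved, written=True
r4: callee-saved, written=False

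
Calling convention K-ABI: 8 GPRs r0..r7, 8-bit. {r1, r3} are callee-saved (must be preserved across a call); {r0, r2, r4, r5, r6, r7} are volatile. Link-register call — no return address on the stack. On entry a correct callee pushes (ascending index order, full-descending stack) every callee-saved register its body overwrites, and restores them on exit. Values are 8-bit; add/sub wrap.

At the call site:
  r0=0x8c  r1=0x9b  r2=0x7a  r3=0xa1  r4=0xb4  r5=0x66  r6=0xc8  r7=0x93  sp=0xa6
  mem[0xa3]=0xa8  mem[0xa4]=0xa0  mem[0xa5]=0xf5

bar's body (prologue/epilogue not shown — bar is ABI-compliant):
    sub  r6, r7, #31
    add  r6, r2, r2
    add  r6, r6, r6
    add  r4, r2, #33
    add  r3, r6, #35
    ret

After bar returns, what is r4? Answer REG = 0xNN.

prologue: push r3 -> mem[0xa5]=0xa1, sp=0xa5
body[0] sub  r6, r7, #31 -> r6=0x74
body[1] add  r6, r2, r2 -> r6=0xf4
body[2] add  r6, r6, r6 -> r6=0xe8
body[3] add  r4, r2, #33 -> r4=0x9b
body[4] add  r3, r6, #35 -> r3=0x0b
epilogue: pop r3=0xa1, sp=0xa6
r4 is caller-saved -> body value

REG = 0x9b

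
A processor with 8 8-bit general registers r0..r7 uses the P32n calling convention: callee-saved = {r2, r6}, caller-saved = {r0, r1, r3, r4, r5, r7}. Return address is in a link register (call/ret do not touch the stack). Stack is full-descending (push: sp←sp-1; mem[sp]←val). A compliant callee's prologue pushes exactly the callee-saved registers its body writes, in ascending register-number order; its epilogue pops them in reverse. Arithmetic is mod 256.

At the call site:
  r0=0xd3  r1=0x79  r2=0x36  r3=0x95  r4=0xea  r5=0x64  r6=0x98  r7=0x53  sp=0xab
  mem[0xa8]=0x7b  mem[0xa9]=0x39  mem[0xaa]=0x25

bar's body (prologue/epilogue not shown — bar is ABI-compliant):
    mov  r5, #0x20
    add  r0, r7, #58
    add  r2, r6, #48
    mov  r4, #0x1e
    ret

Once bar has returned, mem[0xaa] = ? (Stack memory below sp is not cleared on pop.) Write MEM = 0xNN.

MEM = 0x36

prologue: push r2 → mem[0xaa]=0x36, sp=0xaa
body[0] mov  r5, #0x20 → r5=0x20
body[1] add  r0, r7, #58 → r0=0x8d
body[2] add  r2, r6, #48 → r2=0xc8
body[3] mov  r4, #0x1e → r4=0x1e
epilogue: pop r2=0x36, sp=0xab
prologue pushed ['r2'] at ['0xaa']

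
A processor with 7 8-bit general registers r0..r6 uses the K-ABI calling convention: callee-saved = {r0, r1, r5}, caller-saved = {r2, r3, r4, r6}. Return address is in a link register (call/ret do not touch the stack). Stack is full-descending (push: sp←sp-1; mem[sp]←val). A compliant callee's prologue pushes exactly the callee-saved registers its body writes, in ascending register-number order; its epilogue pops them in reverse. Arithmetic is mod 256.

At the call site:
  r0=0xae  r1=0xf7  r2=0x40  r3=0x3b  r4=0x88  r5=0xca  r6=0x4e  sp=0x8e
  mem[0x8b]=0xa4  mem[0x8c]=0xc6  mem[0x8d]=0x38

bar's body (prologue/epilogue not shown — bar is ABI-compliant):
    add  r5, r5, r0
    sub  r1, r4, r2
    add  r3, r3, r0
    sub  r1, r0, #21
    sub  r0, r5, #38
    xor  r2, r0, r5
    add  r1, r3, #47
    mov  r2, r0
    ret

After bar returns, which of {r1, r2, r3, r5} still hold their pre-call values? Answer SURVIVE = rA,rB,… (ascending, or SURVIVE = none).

SURVIVE = r1,r5

prologue: push r0 → mem[0x8d]=0xae, sp=0x8d
prologue: push r1 → mem[0x8c]=0xf7, sp=0x8c
prologue: push r5 → mem[0x8b]=0xca, sp=0x8b
body[0] add  r5, r5, r0 → r5=0x78
body[1] sub  r1, r4, r2 → r1=0x48
body[2] add  r3, r3, r0 → r3=0xe9
body[3] sub  r1, r0, #21 → r1=0x99
body[4] sub  r0, r5, #38 → r0=0x52
body[5] xor  r2, r0, r5 → r2=0x2a
body[6] add  r1, r3, #47 → r1=0x18
body[7] mov  r2, r0 → r2=0x52
epilogue: pop r5=0xca, sp=0x8c
epilogue: pop r1=0xf7, sp=0x8d
epilogue: pop r0=0xae, sp=0x8e
r1: callee-saved, written=True
r2: caller-saved, written=True
r3: caller-saved, written=True
r5: callee-saved, written=True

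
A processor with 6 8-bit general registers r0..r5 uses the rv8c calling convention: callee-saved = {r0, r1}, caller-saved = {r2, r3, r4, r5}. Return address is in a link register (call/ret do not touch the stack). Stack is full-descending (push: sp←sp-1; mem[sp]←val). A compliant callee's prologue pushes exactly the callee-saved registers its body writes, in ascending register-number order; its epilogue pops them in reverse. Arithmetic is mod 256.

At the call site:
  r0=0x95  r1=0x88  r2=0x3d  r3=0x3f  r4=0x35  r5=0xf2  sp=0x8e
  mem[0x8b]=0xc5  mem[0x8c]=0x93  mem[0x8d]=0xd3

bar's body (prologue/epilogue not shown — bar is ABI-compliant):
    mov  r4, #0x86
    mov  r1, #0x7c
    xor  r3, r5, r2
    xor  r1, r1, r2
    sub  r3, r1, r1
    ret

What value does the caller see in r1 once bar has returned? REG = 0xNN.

REG = 0x88

prologue: push r1 → mem[0x8d]=0x88, sp=0x8d
body[0] mov  r4, #0x86 → r4=0x86
body[1] mov  r1, #0x7c → r1=0x7c
body[2] xor  r3, r5, r2 → r3=0xcf
body[3] xor  r1, r1, r2 → r1=0x41
body[4] sub  r3, r1, r1 → r3=0x00
epilogue: pop r1=0x88, sp=0x8e
r1 is callee-saved → restored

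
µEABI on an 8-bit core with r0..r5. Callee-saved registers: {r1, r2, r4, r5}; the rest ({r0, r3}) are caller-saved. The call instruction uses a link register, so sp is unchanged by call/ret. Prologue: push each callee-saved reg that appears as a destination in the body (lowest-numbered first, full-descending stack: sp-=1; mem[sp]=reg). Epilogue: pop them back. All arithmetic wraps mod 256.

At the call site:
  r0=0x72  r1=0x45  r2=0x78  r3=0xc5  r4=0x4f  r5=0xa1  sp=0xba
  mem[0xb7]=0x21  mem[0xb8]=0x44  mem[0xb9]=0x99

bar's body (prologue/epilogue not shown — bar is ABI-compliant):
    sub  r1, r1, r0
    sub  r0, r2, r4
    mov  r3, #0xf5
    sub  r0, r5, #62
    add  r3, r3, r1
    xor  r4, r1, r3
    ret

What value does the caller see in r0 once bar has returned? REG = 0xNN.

prologue: push r1 → mem[0xb9]=0x45, sp=0xb9
prologue: push r4 → mem[0xb8]=0x4f, sp=0xb8
body[0] sub  r1, r1, r0 → r1=0xd3
body[1] sub  r0, r2, r4 → r0=0x29
body[2] mov  r3, #0xf5 → r3=0xf5
body[3] sub  r0, r5, #62 → r0=0x63
body[4] add  r3, r3, r1 → r3=0xc8
body[5] xor  r4, r1, r3 → r4=0x1b
epilogue: pop r4=0x4f, sp=0xb9
epilogue: pop r1=0x45, sp=0xba
r0 is caller-saved → body value

REG = 0x63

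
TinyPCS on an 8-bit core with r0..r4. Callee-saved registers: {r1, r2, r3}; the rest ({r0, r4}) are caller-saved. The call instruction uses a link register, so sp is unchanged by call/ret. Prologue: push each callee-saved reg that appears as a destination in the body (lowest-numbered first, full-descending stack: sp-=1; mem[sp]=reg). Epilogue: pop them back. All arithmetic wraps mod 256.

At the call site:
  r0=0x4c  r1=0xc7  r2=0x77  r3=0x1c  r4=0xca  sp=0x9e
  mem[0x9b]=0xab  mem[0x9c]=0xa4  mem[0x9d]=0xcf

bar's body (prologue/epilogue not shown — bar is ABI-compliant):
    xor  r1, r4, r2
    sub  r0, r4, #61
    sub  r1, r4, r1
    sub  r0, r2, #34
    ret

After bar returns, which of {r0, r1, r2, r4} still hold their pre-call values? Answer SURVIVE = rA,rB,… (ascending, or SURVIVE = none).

SURVIVE = r1,r2,r4

prologue: push r1 -> mem[0x9d]=0xc7, sp=0x9d
body[0] xor  r1, r4, r2 -> r1=0xbd
body[1] sub  r0, r4, #61 -> r0=0x8d
body[2] sub  r1, r4, r1 -> r1=0x0d
body[3] sub  r0, r2, #34 -> r0=0x55
epilogue: pop r1=0xc7, sp=0x9e
r0: caller-saved, written=True
r1: callee-saved, written=True
r2: callee-saved, written=False
r4: caller-saved, written=False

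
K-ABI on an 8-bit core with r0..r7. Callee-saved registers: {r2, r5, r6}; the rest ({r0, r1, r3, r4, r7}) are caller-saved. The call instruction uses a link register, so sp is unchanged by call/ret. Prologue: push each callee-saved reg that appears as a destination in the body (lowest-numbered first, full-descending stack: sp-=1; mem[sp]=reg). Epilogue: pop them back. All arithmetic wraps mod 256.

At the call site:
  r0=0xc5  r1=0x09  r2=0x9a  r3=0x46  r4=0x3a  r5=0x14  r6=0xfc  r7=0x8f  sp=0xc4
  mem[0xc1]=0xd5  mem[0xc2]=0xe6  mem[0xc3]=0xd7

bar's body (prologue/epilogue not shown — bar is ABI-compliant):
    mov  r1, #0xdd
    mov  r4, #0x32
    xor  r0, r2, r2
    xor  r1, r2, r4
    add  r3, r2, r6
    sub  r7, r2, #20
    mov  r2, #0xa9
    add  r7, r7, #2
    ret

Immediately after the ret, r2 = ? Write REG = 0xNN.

prologue: push r2 → mem[0xc3]=0x9a, sp=0xc3
body[0] mov  r1, #0xdd → r1=0xdd
body[1] mov  r4, #0x32 → r4=0x32
body[2] xor  r0, r2, r2 → r0=0x00
body[3] xor  r1, r2, r4 → r1=0xa8
body[4] add  r3, r2, r6 → r3=0x96
body[5] sub  r7, r2, #20 → r7=0x86
body[6] mov  r2, #0xa9 → r2=0xa9
body[7] add  r7, r7, #2 → r7=0x88
epilogue: pop r2=0x9a, sp=0xc4
r2 is callee-saved → restored

REG = 0x9a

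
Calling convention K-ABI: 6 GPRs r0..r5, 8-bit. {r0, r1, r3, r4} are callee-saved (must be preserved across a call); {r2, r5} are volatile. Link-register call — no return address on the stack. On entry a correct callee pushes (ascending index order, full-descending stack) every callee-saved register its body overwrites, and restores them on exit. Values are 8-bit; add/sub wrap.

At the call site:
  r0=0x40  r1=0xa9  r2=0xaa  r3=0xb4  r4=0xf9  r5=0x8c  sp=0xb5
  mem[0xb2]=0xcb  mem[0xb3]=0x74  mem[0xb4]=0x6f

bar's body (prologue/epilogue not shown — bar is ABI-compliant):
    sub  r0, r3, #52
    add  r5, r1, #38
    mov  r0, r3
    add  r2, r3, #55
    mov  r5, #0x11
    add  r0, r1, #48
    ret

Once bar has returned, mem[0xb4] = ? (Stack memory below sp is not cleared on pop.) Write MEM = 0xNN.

MEM = 0x40

prologue: push r0 -> mem[0xb4]=0x40, sp=0xb4
body[0] sub  r0, r3, #52 -> r0=0x80
body[1] add  r5, r1, #38 -> r5=0xcf
body[2] mov  r0, r3 -> r0=0xb4
body[3] add  r2, r3, #55 -> r2=0xeb
body[4] mov  r5, #0x11 -> r5=0x11
body[5] add  r0, r1, #48 -> r0=0xd9
epilogue: pop r0=0x40, sp=0xb5
prologue pushed ['r0'] at ['0xb4']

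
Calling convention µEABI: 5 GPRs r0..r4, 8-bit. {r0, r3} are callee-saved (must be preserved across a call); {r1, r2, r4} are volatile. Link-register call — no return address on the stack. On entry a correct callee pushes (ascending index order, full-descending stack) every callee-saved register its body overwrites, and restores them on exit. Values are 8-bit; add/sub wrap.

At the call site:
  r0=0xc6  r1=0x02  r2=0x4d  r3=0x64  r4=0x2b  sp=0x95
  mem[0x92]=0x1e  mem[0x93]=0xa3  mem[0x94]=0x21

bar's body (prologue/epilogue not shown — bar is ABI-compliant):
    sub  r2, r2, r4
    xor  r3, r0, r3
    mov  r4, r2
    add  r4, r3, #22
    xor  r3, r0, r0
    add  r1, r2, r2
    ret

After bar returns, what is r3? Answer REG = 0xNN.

prologue: push r3 → mem[0x94]=0x64, sp=0x94
body[0] sub  r2, r2, r4 → r2=0x22
body[1] xor  r3, r0, r3 → r3=0xa2
body[2] mov  r4, r2 → r4=0x22
body[3] add  r4, r3, #22 → r4=0xb8
body[4] xor  r3, r0, r0 → r3=0x00
body[5] add  r1, r2, r2 → r1=0x44
epilogue: pop r3=0x64, sp=0x95
r3 is callee-saved → restored

REG = 0x64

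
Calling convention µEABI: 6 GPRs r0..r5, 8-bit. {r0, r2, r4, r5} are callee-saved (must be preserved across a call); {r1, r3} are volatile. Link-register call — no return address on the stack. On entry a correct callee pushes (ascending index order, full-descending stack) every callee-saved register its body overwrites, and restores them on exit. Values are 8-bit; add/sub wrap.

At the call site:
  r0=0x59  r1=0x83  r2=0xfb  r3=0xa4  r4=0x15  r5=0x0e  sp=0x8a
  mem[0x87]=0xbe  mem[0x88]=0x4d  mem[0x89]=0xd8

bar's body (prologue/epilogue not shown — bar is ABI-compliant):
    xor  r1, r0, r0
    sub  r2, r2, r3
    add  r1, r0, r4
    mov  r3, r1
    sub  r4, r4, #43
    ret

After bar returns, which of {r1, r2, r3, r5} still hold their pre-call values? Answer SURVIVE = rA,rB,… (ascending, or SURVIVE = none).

prologue: push r2 → mem[0x89]=0xfb, sp=0x89
prologue: push r4 → mem[0x88]=0x15, sp=0x88
body[0] xor  r1, r0, r0 → r1=0x00
body[1] sub  r2, r2, r3 → r2=0x57
body[2] add  r1, r0, r4 → r1=0x6e
body[3] mov  r3, r1 → r3=0x6e
body[4] sub  r4, r4, #43 → r4=0xea
epilogue: pop r4=0x15, sp=0x89
epilogue: pop r2=0xfb, sp=0x8a
r1: caller-saved, written=True
r2: callee-saved, written=True
r3: caller-saved, written=True
r5: callee-saved, written=False

SURVIVE = r2,r5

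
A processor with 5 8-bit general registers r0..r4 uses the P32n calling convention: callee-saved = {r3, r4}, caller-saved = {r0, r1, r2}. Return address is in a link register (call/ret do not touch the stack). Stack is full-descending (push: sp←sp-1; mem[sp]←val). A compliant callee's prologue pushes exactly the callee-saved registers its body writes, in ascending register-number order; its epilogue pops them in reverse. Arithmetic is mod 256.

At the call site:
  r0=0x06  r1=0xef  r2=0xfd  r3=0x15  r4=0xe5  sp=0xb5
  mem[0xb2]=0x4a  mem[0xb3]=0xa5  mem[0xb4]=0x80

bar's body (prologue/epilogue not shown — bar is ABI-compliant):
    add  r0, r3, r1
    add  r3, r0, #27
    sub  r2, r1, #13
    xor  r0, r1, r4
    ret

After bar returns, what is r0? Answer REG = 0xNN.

prologue: push r3 -> mem[0xb4]=0x15, sp=0xb4
body[0] add  r0, r3, r1 -> r0=0x04
body[1] add  r3, r0, #27 -> r3=0x1f
body[2] sub  r2, r1, #13 -> r2=0xe2
body[3] xor  r0, r1, r4 -> r0=0x0a
epilogue: pop r3=0x15, sp=0xb5
r0 is caller-saved -> body value

REG = 0x0a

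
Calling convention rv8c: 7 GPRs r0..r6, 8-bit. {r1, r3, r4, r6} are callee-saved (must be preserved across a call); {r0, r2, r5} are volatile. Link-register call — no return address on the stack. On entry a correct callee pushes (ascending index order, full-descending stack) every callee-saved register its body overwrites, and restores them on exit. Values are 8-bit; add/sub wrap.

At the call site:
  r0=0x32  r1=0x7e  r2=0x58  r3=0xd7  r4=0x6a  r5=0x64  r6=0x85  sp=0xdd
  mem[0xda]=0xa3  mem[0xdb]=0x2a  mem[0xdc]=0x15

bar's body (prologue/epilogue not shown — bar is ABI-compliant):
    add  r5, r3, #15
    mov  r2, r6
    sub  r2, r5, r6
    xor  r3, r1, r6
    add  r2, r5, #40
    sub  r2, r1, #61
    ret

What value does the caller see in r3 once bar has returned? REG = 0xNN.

prologue: push r3 -> mem[0xdc]=0xd7, sp=0xdc
body[0] add  r5, r3, #15 -> r5=0xe6
body[1] mov  r2, r6 -> r2=0x85
body[2] sub  r2, r5, r6 -> r2=0x61
body[3] xor  r3, r1, r6 -> r3=0xfb
body[4] add  r2, r5, #40 -> r2=0x0e
body[5] sub  r2, r1, #61 -> r2=0x41
epilogue: pop r3=0xd7, sp=0xdd
r3 is callee-saved -> restored

REG = 0xd7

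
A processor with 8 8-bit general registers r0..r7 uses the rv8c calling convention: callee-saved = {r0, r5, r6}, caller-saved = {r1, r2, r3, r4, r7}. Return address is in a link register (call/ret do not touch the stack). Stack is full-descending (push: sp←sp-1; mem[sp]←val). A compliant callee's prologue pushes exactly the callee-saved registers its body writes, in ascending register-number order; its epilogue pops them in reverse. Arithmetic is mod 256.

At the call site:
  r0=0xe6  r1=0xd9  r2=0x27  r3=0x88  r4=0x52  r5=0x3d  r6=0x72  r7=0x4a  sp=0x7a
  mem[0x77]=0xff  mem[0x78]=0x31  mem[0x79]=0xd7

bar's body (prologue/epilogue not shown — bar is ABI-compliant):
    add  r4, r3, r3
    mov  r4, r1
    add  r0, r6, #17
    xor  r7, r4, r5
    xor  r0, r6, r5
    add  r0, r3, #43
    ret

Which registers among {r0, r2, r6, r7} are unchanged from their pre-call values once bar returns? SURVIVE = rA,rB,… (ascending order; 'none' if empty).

prologue: push r0 -> mem[0x79]=0xe6, sp=0x79
body[0] add  r4, r3, r3 -> r4=0x10
body[1] mov  r4, r1 -> r4=0xd9
body[2] add  r0, r6, #17 -> r0=0x83
body[3] xor  r7, r4, r5 -> r7=0xe4
body[4] xor  r0, r6, r5 -> r0=0x4f
body[5] add  r0, r3, #43 -> r0=0xb3
epilogue: pop r0=0xe6, sp=0x7a
r0: callee-saved, written=True
r2: caller-saved, written=False
r6: callee-saved, written=False
r7: caller-saved, written=True

SURVIVE = r0,r2,r6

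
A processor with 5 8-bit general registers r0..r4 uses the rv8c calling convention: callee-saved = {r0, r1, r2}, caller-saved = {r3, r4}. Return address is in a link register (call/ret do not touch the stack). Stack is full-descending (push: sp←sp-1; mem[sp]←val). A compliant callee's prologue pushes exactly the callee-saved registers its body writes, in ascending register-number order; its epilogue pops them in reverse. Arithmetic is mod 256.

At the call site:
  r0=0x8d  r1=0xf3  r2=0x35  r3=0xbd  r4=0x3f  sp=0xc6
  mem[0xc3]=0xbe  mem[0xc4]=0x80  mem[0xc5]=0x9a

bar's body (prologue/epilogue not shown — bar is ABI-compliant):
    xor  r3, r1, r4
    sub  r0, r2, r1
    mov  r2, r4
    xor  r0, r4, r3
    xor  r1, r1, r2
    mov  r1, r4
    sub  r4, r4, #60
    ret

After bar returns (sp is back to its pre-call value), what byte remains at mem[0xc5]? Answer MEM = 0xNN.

prologue: push r0 → mem[0xc5]=0x8d, sp=0xc5
prologue: push r1 → mem[0xc4]=0xf3, sp=0xc4
prologue: push r2 → mem[0xc3]=0x35, sp=0xc3
body[0] xor  r3, r1, r4 → r3=0xcc
body[1] sub  r0, r2, r1 → r0=0x42
body[2] mov  r2, r4 → r2=0x3f
body[3] xor  r0, r4, r3 → r0=0xf3
body[4] xor  r1, r1, r2 → r1=0xcc
body[5] mov  r1, r4 → r1=0x3f
body[6] sub  r4, r4, #60 → r4=0x03
epilogue: pop r2=0x35, sp=0xc4
epilogue: pop r1=0xf3, sp=0xc5
epilogue: pop r0=0x8d, sp=0xc6
prologue pushed ['r0', 'r1', 'r2'] at ['0xc5', '0xc4', '0xc3']

MEM = 0x8d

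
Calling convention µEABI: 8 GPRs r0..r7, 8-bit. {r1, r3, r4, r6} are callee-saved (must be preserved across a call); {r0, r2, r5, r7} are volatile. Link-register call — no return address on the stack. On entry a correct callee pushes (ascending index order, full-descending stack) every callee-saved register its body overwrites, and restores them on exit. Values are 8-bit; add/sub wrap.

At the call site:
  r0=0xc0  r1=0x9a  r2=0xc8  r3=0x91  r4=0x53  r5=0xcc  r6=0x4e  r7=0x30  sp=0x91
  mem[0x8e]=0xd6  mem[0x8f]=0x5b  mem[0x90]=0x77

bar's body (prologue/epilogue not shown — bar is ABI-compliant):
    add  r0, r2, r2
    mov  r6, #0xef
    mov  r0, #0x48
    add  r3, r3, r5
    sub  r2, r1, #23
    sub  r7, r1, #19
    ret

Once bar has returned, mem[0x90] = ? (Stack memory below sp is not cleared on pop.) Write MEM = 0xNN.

prologue: push r3 → mem[0x90]=0x91, sp=0x90
prologue: push r6 → mem[0x8f]=0x4e, sp=0x8f
body[0] add  r0, r2, r2 → r0=0x90
body[1] mov  r6, #0xef → r6=0xef
body[2] mov  r0, #0x48 → r0=0x48
body[3] add  r3, r3, r5 → r3=0x5d
body[4] sub  r2, r1, #23 → r2=0x83
body[5] sub  r7, r1, #19 → r7=0x87
epilogue: pop r6=0x4e, sp=0x90
epilogue: pop r3=0x91, sp=0x91
prologue pushed ['r3', 'r6'] at ['0x90', '0x8f']

MEM = 0x91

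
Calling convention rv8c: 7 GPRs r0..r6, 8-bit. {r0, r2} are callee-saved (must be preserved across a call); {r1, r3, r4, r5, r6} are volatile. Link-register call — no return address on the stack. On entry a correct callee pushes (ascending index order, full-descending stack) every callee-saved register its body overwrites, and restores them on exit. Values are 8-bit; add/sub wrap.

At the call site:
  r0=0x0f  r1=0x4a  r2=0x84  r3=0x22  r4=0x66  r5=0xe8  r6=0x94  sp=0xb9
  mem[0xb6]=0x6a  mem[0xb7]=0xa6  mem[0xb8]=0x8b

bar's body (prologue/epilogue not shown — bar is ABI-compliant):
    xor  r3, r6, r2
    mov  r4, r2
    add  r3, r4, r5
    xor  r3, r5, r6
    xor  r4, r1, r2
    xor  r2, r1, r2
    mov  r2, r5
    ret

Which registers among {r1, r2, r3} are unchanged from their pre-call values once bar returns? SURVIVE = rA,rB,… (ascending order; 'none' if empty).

SURVIVE = r1,r2

prologue: push r2 -> mem[0xb8]=0x84, sp=0xb8
body[0] xor  r3, r6, r2 -> r3=0x10
body[1] mov  r4, r2 -> r4=0x84
body[2] add  r3, r4, r5 -> r3=0x6c
body[3] xor  r3, r5, r6 -> r3=0x7c
body[4] xor  r4, r1, r2 -> r4=0xce
body[5] xor  r2, r1, r2 -> r2=0xce
body[6] mov  r2, r5 -> r2=0xe8
epilogue: pop r2=0x84, sp=0xb9
r1: caller-saved, written=False
r2: callee-saved, written=True
r3: caller-saved, written=True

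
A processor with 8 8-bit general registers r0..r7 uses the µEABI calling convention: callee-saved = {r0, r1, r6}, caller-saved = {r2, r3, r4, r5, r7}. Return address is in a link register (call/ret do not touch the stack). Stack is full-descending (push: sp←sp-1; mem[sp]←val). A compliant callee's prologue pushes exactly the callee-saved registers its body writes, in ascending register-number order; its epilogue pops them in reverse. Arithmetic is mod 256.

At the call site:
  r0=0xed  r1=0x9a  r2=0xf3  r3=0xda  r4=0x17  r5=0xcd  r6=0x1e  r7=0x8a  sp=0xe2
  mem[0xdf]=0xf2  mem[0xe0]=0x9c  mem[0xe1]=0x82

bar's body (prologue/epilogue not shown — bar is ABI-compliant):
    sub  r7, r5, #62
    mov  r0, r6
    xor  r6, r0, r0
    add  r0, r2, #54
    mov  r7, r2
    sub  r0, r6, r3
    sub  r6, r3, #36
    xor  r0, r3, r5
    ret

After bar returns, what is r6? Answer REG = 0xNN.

REG = 0x1e

prologue: push r0 → mem[0xe1]=0xed, sp=0xe1
prologue: push r6 → mem[0xe0]=0x1e, sp=0xe0
body[0] sub  r7, r5, #62 → r7=0x8f
body[1] mov  r0, r6 → r0=0x1e
body[2] xor  r6, r0, r0 → r6=0x00
body[3] add  r0, r2, #54 → r0=0x29
body[4] mov  r7, r2 → r7=0xf3
body[5] sub  r0, r6, r3 → r0=0x26
body[6] sub  r6, r3, #36 → r6=0xb6
body[7] xor  r0, r3, r5 → r0=0x17
epilogue: pop r6=0x1e, sp=0xe1
epilogue: pop r0=0xed, sp=0xe2
r6 is callee-saved → restored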